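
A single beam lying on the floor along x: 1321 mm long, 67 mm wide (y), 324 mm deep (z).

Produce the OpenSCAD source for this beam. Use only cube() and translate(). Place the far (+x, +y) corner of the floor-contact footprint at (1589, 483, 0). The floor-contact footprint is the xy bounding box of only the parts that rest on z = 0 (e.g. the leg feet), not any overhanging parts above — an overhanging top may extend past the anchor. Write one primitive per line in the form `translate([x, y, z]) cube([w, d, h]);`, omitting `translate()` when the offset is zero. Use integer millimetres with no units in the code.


translate([268, 416, 0]) cube([1321, 67, 324]);


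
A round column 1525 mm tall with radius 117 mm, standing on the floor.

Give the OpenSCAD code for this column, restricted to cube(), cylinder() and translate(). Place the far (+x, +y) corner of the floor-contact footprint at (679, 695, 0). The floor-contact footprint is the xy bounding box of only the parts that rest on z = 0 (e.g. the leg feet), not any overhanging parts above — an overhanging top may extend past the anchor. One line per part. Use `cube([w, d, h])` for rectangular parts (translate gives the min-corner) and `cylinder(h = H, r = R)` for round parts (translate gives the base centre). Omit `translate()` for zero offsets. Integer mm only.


translate([562, 578, 0]) cylinder(h = 1525, r = 117);


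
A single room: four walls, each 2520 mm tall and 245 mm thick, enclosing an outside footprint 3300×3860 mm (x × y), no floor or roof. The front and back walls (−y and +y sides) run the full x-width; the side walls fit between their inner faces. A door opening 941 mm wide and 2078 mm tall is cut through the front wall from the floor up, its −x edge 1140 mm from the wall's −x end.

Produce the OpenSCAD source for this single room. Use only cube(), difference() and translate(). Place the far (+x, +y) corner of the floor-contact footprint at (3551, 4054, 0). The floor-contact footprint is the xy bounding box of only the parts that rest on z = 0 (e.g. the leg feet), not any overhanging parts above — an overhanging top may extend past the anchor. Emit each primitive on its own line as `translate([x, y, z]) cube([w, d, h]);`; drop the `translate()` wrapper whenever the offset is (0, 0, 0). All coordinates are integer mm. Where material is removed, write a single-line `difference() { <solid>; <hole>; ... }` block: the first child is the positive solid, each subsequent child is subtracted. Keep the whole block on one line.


difference() { translate([251, 194, 0]) cube([3300, 245, 2520]); translate([1391, 194, 0]) cube([941, 245, 2078]); }
translate([251, 3809, 0]) cube([3300, 245, 2520]);
translate([251, 439, 0]) cube([245, 3370, 2520]);
translate([3306, 439, 0]) cube([245, 3370, 2520]);


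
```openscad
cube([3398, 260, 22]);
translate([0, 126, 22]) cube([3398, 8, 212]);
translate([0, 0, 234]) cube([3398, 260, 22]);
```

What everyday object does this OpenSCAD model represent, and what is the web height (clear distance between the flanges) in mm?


An I-beam. The web height is 212 mm.

Two wide flanges with a thin centred web — an I-beam. Overall 256 mm minus two 22 mm flanges gives a web of 256 − 2·22 = 212 mm.


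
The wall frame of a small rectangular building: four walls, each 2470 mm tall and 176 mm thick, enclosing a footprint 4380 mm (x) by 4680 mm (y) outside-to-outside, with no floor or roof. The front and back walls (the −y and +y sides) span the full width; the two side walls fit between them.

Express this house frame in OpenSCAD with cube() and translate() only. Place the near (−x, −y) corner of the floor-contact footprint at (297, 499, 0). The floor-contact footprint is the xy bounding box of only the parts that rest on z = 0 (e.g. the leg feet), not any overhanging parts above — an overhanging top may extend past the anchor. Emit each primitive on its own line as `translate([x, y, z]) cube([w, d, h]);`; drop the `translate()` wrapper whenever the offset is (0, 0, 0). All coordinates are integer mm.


translate([297, 499, 0]) cube([4380, 176, 2470]);
translate([297, 5003, 0]) cube([4380, 176, 2470]);
translate([297, 675, 0]) cube([176, 4328, 2470]);
translate([4501, 675, 0]) cube([176, 4328, 2470]);


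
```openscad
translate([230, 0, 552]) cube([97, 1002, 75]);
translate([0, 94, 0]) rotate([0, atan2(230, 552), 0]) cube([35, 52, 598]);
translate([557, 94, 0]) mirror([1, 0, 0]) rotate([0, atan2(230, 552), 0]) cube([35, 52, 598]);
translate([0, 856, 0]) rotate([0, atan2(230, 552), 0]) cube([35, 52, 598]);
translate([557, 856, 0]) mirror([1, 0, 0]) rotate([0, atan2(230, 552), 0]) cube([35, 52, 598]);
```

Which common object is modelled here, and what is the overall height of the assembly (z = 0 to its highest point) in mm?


A sawhorse. The overall height is 627 mm.

A beam across two mirrored pairs of raked legs — a sawhorse. The beam's underside is at z = 552 (matching the legs' vertical rise in atan2(230, 552)) and the beam is 75 mm tall, so its top is at 552 + 75 = 627 mm. The raked legs top out at the beam's underside, so that is the highest point.


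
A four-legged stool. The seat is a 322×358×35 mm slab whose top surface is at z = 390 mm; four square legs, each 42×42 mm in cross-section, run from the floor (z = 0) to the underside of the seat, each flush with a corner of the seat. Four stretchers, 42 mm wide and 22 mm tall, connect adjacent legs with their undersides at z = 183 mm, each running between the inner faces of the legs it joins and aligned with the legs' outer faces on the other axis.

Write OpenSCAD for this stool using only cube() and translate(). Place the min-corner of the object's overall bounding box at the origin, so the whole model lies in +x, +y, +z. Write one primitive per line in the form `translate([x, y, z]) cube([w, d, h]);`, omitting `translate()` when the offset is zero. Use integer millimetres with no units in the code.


translate([0, 0, 355]) cube([322, 358, 35]);
cube([42, 42, 355]);
translate([280, 0, 0]) cube([42, 42, 355]);
translate([0, 316, 0]) cube([42, 42, 355]);
translate([280, 316, 0]) cube([42, 42, 355]);
translate([42, 0, 183]) cube([238, 42, 22]);
translate([42, 316, 183]) cube([238, 42, 22]);
translate([0, 42, 183]) cube([42, 274, 22]);
translate([280, 42, 183]) cube([42, 274, 22]);


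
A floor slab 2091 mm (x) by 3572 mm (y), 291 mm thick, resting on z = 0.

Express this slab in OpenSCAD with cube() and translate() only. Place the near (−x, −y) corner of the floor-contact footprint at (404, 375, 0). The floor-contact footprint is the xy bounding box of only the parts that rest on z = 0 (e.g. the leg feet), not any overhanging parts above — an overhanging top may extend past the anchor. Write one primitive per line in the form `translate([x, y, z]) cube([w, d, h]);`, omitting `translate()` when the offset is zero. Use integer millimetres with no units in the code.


translate([404, 375, 0]) cube([2091, 3572, 291]);


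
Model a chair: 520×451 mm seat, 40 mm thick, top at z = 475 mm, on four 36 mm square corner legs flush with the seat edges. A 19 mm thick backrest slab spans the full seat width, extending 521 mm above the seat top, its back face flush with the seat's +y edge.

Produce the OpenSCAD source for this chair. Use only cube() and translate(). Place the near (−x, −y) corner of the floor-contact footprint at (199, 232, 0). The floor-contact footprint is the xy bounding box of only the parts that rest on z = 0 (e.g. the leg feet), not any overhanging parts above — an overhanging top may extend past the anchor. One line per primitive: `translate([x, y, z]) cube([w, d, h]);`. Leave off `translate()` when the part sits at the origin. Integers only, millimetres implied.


// leg_h = 475 - 40 = 435
translate([199, 232, 435]) cube([520, 451, 40]);
translate([199, 232, 0]) cube([36, 36, 435]);
translate([683, 232, 0]) cube([36, 36, 435]);
translate([199, 647, 0]) cube([36, 36, 435]);
translate([683, 647, 0]) cube([36, 36, 435]);
translate([199, 664, 475]) cube([520, 19, 521]);


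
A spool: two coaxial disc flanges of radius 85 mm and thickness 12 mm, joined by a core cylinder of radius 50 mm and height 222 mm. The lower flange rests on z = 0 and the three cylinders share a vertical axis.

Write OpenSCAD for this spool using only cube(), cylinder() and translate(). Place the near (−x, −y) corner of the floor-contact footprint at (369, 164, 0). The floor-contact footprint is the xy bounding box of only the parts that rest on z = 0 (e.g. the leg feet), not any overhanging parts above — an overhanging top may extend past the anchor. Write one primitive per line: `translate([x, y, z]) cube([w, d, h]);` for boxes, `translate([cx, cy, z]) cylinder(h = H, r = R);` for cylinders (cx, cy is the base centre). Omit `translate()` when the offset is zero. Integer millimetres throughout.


translate([454, 249, 0]) cylinder(h = 12, r = 85);
translate([454, 249, 12]) cylinder(h = 222, r = 50);
translate([454, 249, 234]) cylinder(h = 12, r = 85);


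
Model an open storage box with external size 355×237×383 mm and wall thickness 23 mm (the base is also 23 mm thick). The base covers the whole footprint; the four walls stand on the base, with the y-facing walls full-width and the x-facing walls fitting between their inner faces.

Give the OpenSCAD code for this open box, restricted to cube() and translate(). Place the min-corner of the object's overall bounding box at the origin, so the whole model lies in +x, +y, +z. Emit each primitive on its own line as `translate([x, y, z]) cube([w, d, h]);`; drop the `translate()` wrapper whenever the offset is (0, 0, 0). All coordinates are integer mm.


cube([355, 237, 23]);
translate([0, 0, 23]) cube([355, 23, 360]);
translate([0, 214, 23]) cube([355, 23, 360]);
translate([0, 23, 23]) cube([23, 191, 360]);
translate([332, 23, 23]) cube([23, 191, 360]);


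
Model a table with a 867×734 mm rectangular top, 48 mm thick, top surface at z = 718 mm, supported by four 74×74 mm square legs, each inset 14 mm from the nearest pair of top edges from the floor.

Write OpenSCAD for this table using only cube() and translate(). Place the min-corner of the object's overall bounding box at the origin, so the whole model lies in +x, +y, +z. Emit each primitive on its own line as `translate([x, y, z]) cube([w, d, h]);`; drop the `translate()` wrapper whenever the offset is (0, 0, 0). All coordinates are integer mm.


translate([0, 0, 670]) cube([867, 734, 48]);
translate([14, 14, 0]) cube([74, 74, 670]);
translate([779, 14, 0]) cube([74, 74, 670]);
translate([14, 646, 0]) cube([74, 74, 670]);
translate([779, 646, 0]) cube([74, 74, 670]);


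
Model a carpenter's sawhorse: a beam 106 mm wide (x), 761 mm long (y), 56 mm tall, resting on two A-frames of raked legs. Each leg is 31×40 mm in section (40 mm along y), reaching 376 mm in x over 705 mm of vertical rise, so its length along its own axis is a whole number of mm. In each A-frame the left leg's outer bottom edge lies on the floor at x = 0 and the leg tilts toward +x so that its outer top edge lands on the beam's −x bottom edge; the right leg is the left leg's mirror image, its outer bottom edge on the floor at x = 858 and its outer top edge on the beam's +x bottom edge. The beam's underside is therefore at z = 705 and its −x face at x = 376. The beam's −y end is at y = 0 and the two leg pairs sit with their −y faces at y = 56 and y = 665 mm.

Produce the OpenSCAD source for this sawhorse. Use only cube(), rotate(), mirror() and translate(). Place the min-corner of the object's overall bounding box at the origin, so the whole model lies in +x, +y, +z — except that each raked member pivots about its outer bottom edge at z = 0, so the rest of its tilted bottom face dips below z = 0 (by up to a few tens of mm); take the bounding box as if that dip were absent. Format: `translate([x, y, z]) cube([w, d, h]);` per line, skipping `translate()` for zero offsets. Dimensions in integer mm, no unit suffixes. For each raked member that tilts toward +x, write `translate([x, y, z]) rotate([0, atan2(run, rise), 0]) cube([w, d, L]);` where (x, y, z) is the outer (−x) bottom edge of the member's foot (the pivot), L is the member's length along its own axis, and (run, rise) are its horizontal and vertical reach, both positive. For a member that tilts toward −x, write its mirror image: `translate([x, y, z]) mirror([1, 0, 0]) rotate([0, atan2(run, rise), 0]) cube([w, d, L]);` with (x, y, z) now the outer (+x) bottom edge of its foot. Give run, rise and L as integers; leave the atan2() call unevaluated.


translate([376, 0, 705]) cube([106, 761, 56]);
translate([0, 56, 0]) rotate([0, atan2(376, 705), 0]) cube([31, 40, 799]);
translate([858, 56, 0]) mirror([1, 0, 0]) rotate([0, atan2(376, 705), 0]) cube([31, 40, 799]);
translate([0, 665, 0]) rotate([0, atan2(376, 705), 0]) cube([31, 40, 799]);
translate([858, 665, 0]) mirror([1, 0, 0]) rotate([0, atan2(376, 705), 0]) cube([31, 40, 799]);


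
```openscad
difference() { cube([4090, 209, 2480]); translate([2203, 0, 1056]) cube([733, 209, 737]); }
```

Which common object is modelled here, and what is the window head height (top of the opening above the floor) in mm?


A wall with a window opening. The window head height is 1793 mm.

A wall with a rectangular opening subtracted — a window. Sill at z = 1056, opening 737 mm tall, so the head is at 1056 + 737 = 1793 mm.


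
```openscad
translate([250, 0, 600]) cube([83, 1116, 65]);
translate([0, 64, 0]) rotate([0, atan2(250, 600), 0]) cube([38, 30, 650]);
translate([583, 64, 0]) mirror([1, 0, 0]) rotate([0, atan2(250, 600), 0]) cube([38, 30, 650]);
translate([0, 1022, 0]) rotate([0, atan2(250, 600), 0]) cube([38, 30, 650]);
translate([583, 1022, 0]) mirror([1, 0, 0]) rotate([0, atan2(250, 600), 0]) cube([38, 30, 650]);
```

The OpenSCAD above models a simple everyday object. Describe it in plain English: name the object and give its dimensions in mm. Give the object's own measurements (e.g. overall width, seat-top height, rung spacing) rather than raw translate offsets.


A sawhorse. A 83×1116×65 mm beam (x, y, z) sits on two A-frame leg pairs. Each pair is two raked legs of 38×30 mm section (30 mm along y) splaying symmetrically in x. Each leg rises 600 mm vertically over 250 mm of horizontal reach and is 650 mm long along its own axis. Every leg's outer bottom edge rests on the floor and its outer top edge meets a bottom edge of the beam — the left legs (tilting toward +x) meet the beam's −x bottom edge, the right legs (their mirror images, tilting toward −x) meet its +x bottom edge — so the leg tops tuck under the beam, the beam's underside is 600 mm above the floor, and the feet are 583 mm apart outside-to-outside with the beam centred between them. The two leg pairs are set in 64 mm from either end of the beam.


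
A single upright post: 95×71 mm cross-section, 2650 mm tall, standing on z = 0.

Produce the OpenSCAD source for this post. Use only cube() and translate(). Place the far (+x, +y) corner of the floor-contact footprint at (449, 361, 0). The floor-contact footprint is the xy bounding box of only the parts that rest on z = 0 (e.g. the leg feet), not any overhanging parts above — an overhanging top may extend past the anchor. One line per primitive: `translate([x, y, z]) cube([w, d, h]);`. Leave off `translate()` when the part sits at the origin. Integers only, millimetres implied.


translate([354, 290, 0]) cube([95, 71, 2650]);


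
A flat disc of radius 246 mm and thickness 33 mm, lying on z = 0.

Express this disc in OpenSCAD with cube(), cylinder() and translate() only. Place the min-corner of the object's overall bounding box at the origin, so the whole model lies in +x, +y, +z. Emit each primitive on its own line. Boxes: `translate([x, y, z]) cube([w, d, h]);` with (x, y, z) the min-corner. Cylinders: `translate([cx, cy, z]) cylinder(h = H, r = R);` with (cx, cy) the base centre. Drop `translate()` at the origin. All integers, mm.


translate([246, 246, 0]) cylinder(h = 33, r = 246);


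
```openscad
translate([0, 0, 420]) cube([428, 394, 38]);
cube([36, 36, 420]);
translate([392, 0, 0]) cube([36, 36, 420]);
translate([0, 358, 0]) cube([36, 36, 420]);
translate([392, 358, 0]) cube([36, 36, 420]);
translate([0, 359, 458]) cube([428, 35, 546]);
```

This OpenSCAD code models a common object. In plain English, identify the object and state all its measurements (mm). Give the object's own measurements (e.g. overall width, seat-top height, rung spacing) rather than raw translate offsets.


A chair. The seat is a 428×394×38 mm slab with its top at z = 458 mm, on four 36×36 mm corner legs (flush with the seat edges, standing on z = 0). A flat backrest 35 mm thick, 546 mm tall, spans the full seat width and rises from the seat top along its +y edge, rear face flush with the rear of the seat.


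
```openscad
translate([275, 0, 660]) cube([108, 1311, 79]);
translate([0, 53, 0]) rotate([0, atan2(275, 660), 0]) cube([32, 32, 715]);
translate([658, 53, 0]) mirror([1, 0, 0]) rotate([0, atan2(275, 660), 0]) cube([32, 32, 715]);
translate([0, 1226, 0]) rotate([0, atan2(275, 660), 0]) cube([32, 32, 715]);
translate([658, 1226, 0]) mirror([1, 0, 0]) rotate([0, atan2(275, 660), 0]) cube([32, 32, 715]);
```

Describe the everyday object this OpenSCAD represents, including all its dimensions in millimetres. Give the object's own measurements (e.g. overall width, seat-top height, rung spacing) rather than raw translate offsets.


A sawhorse. A 108×1311×79 mm beam (x, y, z) sits on two A-frame leg pairs. Each pair is two raked legs of 32×32 mm section (32 mm along y) splaying symmetrically in x. Each leg rises 660 mm vertically over 275 mm of horizontal reach and is 715 mm long along its own axis. Every leg's outer bottom edge rests on the floor and its outer top edge meets a bottom edge of the beam — the left legs (tilting toward +x) meet the beam's −x bottom edge, the right legs (their mirror images, tilting toward −x) meet its +x bottom edge — so the leg tops tuck under the beam, the beam's underside is 660 mm above the floor, and the feet are 658 mm apart outside-to-outside with the beam centred between them. The two leg pairs are set in 53 mm from either end of the beam.


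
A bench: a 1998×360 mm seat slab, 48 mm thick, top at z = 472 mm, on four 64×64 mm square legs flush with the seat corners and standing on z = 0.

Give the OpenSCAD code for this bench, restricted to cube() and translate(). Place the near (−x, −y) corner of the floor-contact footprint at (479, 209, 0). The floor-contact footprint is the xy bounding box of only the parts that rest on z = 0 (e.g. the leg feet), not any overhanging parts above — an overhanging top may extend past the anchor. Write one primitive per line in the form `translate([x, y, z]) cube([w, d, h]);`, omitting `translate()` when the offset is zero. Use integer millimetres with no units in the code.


translate([479, 209, 424]) cube([1998, 360, 48]);
translate([479, 209, 0]) cube([64, 64, 424]);
translate([479, 505, 0]) cube([64, 64, 424]);
translate([2413, 209, 0]) cube([64, 64, 424]);
translate([2413, 505, 0]) cube([64, 64, 424]);


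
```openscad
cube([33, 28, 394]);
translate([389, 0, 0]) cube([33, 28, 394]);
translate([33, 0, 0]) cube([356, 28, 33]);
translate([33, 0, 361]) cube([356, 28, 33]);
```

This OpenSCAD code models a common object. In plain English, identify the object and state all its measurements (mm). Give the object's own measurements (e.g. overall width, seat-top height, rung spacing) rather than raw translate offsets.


A rectangular picture frame lying in the x–z plane (depth along y). The opening is 356 mm wide (x) by 328 mm tall (z), surrounded by a border 33 mm wide on all four sides. The frame is 28 mm deep and is made of two full-height vertical stiles with two horizontal rails fitted between them.


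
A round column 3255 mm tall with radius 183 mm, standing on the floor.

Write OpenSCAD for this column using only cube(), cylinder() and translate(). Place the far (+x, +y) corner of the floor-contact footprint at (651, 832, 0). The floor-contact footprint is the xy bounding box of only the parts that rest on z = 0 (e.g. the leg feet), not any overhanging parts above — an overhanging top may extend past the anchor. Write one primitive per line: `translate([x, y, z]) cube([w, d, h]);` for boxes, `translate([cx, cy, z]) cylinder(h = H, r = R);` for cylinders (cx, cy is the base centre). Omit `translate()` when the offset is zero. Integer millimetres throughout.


translate([468, 649, 0]) cylinder(h = 3255, r = 183);


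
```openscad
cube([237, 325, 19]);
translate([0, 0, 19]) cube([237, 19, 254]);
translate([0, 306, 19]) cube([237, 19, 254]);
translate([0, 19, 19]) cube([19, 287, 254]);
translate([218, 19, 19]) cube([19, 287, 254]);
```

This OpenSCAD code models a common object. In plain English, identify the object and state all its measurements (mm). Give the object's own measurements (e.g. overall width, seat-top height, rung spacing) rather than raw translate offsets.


An open-topped rectangular box: outside dimensions 237×325×273 mm, with a uniform wall and base thickness of 19 mm. The base is a full 237×325 slab on the floor; four walls sit on top of the base. The front and back walls (the −y and +y sides) span the full width; the two side walls fit between them.


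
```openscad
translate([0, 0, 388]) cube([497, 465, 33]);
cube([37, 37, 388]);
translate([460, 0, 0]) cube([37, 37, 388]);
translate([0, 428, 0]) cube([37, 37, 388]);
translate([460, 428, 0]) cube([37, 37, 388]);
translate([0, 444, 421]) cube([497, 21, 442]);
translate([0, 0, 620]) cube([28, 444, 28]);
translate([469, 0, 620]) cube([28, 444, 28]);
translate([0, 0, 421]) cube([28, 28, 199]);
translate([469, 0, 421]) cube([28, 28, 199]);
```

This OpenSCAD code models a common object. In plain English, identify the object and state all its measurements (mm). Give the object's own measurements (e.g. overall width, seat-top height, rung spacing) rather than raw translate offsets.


A chair. The seat is a 497×465×33 mm slab with its top at z = 421 mm, on four 37×37 mm corner legs (flush with the seat edges, standing on z = 0). A flat backrest 21 mm thick, 442 mm tall, spans the full seat width and rises from the seat top along its +y edge, rear face flush with the rear of the seat. Two armrests of 28×28 mm section run along each side from the seat's front edge to the front of the backrest, top faces 227 mm above the seat top and outer faces flush with the seat's x-edges; a 28×28 mm post under the front of each armrest stands on the seat at the front corner.


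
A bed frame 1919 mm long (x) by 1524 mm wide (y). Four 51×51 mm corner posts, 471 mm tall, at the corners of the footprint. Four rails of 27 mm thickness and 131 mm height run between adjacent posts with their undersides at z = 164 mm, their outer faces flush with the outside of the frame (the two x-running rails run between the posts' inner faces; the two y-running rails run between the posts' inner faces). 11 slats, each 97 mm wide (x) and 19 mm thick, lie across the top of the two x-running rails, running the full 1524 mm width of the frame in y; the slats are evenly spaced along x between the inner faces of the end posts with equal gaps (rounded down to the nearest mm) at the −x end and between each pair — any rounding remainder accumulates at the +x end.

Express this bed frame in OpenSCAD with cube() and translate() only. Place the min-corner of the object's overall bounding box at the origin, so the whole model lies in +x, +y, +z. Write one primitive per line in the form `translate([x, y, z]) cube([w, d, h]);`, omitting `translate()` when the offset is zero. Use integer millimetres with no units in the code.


cube([51, 51, 471]);
translate([0, 1473, 0]) cube([51, 51, 471]);
translate([1868, 0, 0]) cube([51, 51, 471]);
translate([1868, 1473, 0]) cube([51, 51, 471]);
translate([51, 0, 164]) cube([1817, 27, 131]);
translate([51, 1497, 164]) cube([1817, 27, 131]);
translate([0, 51, 164]) cube([27, 1422, 131]);
translate([1892, 51, 164]) cube([27, 1422, 131]);
translate([113, 0, 295]) cube([97, 1524, 19]);
translate([272, 0, 295]) cube([97, 1524, 19]);
translate([431, 0, 295]) cube([97, 1524, 19]);
translate([590, 0, 295]) cube([97, 1524, 19]);
translate([749, 0, 295]) cube([97, 1524, 19]);
translate([908, 0, 295]) cube([97, 1524, 19]);
translate([1067, 0, 295]) cube([97, 1524, 19]);
translate([1226, 0, 295]) cube([97, 1524, 19]);
translate([1385, 0, 295]) cube([97, 1524, 19]);
translate([1544, 0, 295]) cube([97, 1524, 19]);
translate([1703, 0, 295]) cube([97, 1524, 19]);


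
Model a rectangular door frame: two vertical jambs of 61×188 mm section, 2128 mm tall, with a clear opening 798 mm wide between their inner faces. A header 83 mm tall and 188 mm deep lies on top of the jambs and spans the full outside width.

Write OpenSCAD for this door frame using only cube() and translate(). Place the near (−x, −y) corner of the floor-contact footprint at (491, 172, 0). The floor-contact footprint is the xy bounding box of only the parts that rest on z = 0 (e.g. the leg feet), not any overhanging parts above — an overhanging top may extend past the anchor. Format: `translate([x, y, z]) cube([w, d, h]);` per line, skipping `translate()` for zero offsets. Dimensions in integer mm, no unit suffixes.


translate([491, 172, 0]) cube([61, 188, 2128]);
translate([1350, 172, 0]) cube([61, 188, 2128]);
translate([491, 172, 2128]) cube([920, 188, 83]);


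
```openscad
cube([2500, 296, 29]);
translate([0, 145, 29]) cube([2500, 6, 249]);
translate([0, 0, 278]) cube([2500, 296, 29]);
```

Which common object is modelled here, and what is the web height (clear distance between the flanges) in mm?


An I-beam. The web height is 249 mm.

Two wide flanges with a thin centred web — an I-beam. Overall 307 mm minus two 29 mm flanges gives a web of 307 − 2·29 = 249 mm.


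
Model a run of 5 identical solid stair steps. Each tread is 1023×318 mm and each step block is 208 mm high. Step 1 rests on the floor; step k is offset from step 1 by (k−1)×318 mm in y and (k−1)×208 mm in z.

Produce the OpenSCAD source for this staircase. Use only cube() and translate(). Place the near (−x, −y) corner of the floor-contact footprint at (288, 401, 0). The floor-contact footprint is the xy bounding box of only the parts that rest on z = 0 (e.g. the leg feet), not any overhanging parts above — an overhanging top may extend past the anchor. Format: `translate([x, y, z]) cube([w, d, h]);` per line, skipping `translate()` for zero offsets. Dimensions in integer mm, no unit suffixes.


translate([288, 401, 0]) cube([1023, 318, 208]);
translate([288, 719, 208]) cube([1023, 318, 208]);
translate([288, 1037, 416]) cube([1023, 318, 208]);
translate([288, 1355, 624]) cube([1023, 318, 208]);
translate([288, 1673, 832]) cube([1023, 318, 208]);


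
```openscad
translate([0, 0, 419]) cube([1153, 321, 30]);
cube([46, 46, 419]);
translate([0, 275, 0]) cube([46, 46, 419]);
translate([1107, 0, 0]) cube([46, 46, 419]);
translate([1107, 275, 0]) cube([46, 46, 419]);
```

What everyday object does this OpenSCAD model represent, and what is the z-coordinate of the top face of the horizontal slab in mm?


A bench. The seat-top height is 449 mm.

A long slab on four corner posts — a bench. The slab sits at z = 419 with thickness 30, so the top is 419 + 30 = 449 mm.


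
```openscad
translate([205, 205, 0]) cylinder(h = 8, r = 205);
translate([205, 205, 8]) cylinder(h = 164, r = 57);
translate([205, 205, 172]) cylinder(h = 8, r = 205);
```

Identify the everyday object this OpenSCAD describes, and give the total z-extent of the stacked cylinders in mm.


A spool. The overall height is 180 mm.

Three coaxial cylinders, large–small–large — a spool. Two 8 mm flanges and a 164 mm core give 8 + 164 + 8 = 180 mm.


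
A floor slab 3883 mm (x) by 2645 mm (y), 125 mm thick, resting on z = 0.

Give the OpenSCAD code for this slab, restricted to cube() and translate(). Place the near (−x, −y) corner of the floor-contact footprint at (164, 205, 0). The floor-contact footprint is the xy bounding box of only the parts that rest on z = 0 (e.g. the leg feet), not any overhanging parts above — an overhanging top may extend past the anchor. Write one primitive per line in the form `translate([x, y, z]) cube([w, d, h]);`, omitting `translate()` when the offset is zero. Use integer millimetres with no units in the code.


translate([164, 205, 0]) cube([3883, 2645, 125]);


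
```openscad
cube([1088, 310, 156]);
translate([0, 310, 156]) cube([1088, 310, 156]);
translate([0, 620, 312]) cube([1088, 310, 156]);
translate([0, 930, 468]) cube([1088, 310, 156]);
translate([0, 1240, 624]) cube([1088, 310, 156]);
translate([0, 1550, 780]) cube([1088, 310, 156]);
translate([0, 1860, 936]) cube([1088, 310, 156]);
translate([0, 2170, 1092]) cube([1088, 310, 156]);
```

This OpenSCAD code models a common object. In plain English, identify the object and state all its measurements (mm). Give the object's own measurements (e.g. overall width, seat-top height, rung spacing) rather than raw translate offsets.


A straight staircase of 8 solid steps. Each step is 1088 mm wide (x), 310 mm deep (y, the going) and 156 mm tall (the rise). The first step rests on the floor; each subsequent step sits one going further in +y and one rise higher in +z, directly behind and above the previous step with no overlap.


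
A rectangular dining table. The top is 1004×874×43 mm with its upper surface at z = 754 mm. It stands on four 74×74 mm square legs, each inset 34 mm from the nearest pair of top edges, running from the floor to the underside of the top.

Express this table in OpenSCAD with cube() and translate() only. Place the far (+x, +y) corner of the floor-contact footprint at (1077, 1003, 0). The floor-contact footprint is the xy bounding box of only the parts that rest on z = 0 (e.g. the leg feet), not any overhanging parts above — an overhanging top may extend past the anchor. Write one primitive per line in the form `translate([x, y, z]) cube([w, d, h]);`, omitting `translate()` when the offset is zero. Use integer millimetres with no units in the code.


translate([107, 163, 711]) cube([1004, 874, 43]);
translate([141, 197, 0]) cube([74, 74, 711]);
translate([1003, 197, 0]) cube([74, 74, 711]);
translate([141, 929, 0]) cube([74, 74, 711]);
translate([1003, 929, 0]) cube([74, 74, 711]);


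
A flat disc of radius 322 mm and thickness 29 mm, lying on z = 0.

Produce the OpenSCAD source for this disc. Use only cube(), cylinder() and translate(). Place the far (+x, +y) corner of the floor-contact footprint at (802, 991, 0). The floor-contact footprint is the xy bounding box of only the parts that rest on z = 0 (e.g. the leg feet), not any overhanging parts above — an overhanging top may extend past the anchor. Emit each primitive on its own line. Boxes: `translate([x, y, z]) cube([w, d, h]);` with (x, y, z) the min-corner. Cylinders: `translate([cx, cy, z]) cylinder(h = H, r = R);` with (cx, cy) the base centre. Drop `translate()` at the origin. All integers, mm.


translate([480, 669, 0]) cylinder(h = 29, r = 322);


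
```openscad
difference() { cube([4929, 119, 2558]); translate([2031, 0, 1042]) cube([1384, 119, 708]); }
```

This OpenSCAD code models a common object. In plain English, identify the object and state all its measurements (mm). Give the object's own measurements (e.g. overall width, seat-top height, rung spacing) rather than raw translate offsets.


A wall 4929 mm long (x), 119 mm thick (y), 2558 mm tall, with a rectangular window opening cut through it. The opening is 1384 mm wide and 708 mm tall; its sill is at z = 1042 mm and its near (−x) edge is 2031 mm from the wall's −x end. The opening passes through the full wall thickness.


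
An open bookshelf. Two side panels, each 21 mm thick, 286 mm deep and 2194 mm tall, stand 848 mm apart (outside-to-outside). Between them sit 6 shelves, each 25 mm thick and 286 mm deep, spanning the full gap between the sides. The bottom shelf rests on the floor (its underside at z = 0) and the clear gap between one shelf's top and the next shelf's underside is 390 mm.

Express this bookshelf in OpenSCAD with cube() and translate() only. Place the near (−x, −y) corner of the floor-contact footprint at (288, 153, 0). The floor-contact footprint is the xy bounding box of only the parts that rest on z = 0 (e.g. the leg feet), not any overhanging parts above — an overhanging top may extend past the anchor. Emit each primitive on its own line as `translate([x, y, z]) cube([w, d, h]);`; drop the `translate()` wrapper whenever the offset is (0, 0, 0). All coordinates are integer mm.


translate([288, 153, 0]) cube([21, 286, 2194]);
translate([1115, 153, 0]) cube([21, 286, 2194]);
translate([309, 153, 0]) cube([806, 286, 25]);
translate([309, 153, 415]) cube([806, 286, 25]);
translate([309, 153, 830]) cube([806, 286, 25]);
translate([309, 153, 1245]) cube([806, 286, 25]);
translate([309, 153, 1660]) cube([806, 286, 25]);
translate([309, 153, 2075]) cube([806, 286, 25]);


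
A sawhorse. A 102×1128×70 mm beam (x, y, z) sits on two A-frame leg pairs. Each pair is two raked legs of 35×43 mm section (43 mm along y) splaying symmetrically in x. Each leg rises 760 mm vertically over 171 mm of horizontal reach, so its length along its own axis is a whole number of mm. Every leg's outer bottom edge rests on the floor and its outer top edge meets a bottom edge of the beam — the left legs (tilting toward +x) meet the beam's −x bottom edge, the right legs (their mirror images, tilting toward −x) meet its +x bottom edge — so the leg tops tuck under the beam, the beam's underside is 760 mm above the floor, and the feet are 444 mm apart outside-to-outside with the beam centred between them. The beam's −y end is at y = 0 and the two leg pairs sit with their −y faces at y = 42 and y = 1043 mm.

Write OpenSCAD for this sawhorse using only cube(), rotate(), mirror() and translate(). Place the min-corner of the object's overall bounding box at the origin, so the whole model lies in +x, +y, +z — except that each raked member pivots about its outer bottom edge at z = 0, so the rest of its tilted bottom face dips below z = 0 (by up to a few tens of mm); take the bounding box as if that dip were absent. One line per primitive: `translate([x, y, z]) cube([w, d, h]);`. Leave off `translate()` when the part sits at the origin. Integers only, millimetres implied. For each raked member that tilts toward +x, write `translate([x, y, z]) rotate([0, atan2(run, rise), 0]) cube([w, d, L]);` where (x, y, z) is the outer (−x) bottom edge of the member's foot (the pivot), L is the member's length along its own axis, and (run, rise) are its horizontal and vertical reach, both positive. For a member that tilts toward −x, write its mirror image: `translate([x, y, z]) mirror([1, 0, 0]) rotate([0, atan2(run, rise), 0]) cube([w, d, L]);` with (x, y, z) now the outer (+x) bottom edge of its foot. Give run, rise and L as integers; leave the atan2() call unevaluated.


// leg length = √(171² + 760²) = 779
// right-leg outer foot x = 2·171 + 102 = 444
// beam min-corner = (171, 0, 760)
translate([171, 0, 760]) cube([102, 1128, 70]);
translate([0, 42, 0]) rotate([0, atan2(171, 760), 0]) cube([35, 43, 779]);
translate([444, 42, 0]) mirror([1, 0, 0]) rotate([0, atan2(171, 760), 0]) cube([35, 43, 779]);
translate([0, 1043, 0]) rotate([0, atan2(171, 760), 0]) cube([35, 43, 779]);
translate([444, 1043, 0]) mirror([1, 0, 0]) rotate([0, atan2(171, 760), 0]) cube([35, 43, 779]);


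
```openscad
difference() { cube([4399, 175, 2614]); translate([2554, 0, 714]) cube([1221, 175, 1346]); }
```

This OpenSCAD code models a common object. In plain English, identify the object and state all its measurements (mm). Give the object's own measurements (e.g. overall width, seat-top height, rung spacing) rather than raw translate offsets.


A wall 4399 mm long (x), 175 mm thick (y), 2614 mm tall, with a rectangular window opening cut through it. The opening is 1221 mm wide and 1346 mm tall; its sill is at z = 714 mm and its near (−x) edge is 2554 mm from the wall's −x end. The opening passes through the full wall thickness.


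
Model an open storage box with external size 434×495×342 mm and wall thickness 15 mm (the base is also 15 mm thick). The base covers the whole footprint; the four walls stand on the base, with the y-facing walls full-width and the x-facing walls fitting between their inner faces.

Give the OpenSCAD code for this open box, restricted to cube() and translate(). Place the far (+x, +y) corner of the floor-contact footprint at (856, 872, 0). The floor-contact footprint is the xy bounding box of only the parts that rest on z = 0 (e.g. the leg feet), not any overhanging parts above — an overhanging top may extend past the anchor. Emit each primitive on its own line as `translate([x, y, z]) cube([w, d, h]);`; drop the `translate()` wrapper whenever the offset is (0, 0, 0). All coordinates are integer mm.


translate([422, 377, 0]) cube([434, 495, 15]);
translate([422, 377, 15]) cube([434, 15, 327]);
translate([422, 857, 15]) cube([434, 15, 327]);
translate([422, 392, 15]) cube([15, 465, 327]);
translate([841, 392, 15]) cube([15, 465, 327]);


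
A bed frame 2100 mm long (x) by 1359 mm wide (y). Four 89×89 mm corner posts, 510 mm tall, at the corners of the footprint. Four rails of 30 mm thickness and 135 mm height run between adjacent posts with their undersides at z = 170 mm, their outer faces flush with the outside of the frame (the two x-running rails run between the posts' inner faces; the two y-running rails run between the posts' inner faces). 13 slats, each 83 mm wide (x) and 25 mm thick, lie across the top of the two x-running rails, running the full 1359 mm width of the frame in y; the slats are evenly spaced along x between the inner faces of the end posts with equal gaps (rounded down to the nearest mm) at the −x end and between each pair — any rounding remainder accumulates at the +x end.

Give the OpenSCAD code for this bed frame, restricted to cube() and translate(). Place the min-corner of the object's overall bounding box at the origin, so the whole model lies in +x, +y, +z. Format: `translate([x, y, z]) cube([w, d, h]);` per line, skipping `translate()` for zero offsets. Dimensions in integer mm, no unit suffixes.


cube([89, 89, 510]);
translate([0, 1270, 0]) cube([89, 89, 510]);
translate([2011, 0, 0]) cube([89, 89, 510]);
translate([2011, 1270, 0]) cube([89, 89, 510]);
translate([89, 0, 170]) cube([1922, 30, 135]);
translate([89, 1329, 170]) cube([1922, 30, 135]);
translate([0, 89, 170]) cube([30, 1181, 135]);
translate([2070, 89, 170]) cube([30, 1181, 135]);
translate([149, 0, 305]) cube([83, 1359, 25]);
translate([292, 0, 305]) cube([83, 1359, 25]);
translate([435, 0, 305]) cube([83, 1359, 25]);
translate([578, 0, 305]) cube([83, 1359, 25]);
translate([721, 0, 305]) cube([83, 1359, 25]);
translate([864, 0, 305]) cube([83, 1359, 25]);
translate([1007, 0, 305]) cube([83, 1359, 25]);
translate([1150, 0, 305]) cube([83, 1359, 25]);
translate([1293, 0, 305]) cube([83, 1359, 25]);
translate([1436, 0, 305]) cube([83, 1359, 25]);
translate([1579, 0, 305]) cube([83, 1359, 25]);
translate([1722, 0, 305]) cube([83, 1359, 25]);
translate([1865, 0, 305]) cube([83, 1359, 25]);


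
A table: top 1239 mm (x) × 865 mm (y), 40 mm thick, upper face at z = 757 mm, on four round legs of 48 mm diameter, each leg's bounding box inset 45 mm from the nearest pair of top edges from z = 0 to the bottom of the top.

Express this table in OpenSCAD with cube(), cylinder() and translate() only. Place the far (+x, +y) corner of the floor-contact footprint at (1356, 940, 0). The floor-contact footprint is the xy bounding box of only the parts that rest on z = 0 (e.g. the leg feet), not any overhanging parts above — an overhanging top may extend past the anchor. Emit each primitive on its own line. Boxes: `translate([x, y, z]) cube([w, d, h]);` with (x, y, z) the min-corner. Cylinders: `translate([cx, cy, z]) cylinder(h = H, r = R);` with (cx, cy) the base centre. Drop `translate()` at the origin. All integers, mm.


translate([162, 120, 717]) cube([1239, 865, 40]);
translate([231, 189, 0]) cylinder(h = 717, r = 24);
translate([1332, 189, 0]) cylinder(h = 717, r = 24);
translate([231, 916, 0]) cylinder(h = 717, r = 24);
translate([1332, 916, 0]) cylinder(h = 717, r = 24);
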